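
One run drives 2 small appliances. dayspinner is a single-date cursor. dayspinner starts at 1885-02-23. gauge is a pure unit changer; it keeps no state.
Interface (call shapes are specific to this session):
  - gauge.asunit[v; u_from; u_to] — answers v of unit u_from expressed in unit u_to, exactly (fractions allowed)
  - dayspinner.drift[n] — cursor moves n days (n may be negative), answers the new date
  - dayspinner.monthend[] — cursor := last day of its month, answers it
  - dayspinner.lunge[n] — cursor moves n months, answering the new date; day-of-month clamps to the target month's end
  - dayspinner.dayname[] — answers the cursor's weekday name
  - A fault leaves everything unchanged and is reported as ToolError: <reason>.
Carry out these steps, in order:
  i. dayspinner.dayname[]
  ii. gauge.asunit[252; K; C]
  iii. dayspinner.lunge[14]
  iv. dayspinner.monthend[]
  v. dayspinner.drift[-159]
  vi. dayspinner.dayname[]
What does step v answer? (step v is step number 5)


Answer: 1885-11-22

Derivation:
# 1. dayname() == Monday
# 2. asunit(v: 252, u_from: K, u_to: C) == -423/20
# 3. lunge(n: 14) == 1886-04-23
# 4. monthend() == 1886-04-30
# 5. drift(n: -159) == 1885-11-22
# 6. dayname() == Sunday


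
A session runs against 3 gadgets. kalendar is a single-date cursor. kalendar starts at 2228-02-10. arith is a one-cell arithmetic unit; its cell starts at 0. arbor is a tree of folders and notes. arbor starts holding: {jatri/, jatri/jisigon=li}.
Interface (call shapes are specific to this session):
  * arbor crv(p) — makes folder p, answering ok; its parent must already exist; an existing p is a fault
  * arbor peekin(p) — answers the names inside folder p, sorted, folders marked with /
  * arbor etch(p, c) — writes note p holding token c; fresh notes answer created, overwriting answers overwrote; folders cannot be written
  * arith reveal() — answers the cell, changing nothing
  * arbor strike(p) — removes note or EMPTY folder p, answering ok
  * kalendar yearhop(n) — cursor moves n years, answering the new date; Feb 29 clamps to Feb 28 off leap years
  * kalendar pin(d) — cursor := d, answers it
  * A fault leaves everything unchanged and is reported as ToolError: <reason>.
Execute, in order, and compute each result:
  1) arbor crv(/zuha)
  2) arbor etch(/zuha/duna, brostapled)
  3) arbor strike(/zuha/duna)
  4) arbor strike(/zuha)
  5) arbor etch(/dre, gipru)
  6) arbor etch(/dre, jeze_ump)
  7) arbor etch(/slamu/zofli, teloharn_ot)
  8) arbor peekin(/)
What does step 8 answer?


==> arbor crv(/zuha)
<== ok
==> arbor etch(/zuha/duna, brostapled)
<== created
==> arbor strike(/zuha/duna)
<== ok
==> arbor strike(/zuha)
<== ok
==> arbor etch(/dre, gipru)
<== created
==> arbor etch(/dre, jeze_ump)
<== overwrote
==> arbor etch(/slamu/zofli, teloharn_ot)
<== ToolError: no parent
==> arbor peekin(/)
<== [dre, jatri/]

Answer: [dre, jatri/]


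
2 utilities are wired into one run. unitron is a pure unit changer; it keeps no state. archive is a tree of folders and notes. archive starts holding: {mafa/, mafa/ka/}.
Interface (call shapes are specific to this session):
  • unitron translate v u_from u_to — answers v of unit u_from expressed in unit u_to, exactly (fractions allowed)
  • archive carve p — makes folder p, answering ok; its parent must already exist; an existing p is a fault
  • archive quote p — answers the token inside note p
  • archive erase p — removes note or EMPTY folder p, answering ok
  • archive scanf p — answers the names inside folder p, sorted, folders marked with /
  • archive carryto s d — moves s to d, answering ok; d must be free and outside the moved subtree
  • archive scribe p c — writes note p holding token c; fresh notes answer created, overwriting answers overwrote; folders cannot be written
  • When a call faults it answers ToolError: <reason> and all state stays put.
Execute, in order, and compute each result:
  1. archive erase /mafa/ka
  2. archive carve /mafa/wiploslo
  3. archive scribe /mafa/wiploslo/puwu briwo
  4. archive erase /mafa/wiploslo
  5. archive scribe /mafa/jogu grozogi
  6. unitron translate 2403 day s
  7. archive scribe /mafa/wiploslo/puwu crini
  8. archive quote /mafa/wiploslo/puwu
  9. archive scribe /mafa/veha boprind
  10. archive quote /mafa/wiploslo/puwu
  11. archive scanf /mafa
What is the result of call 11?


Answer: [jogu, veha, wiploslo/]

Derivation:
Act: archive erase[p='/mafa/ka']
Obs: ok
Act: archive carve[p='/mafa/wiploslo']
Obs: ok
Act: archive scribe[p='/mafa/wiploslo/puwu'; c='briwo']
Obs: created
Act: archive erase[p='/mafa/wiploslo']
Obs: ToolError: not empty
Act: archive scribe[p='/mafa/jogu'; c='grozogi']
Obs: created
Act: unitron translate[v='2403'; u_from='day'; u_to='s']
Obs: 207619200
Act: archive scribe[p='/mafa/wiploslo/puwu'; c='crini']
Obs: overwrote
Act: archive quote[p='/mafa/wiploslo/puwu']
Obs: crini
Act: archive scribe[p='/mafa/veha'; c='boprind']
Obs: created
Act: archive quote[p='/mafa/wiploslo/puwu']
Obs: crini
Act: archive scanf[p='/mafa']
Obs: [jogu, veha, wiploslo/]


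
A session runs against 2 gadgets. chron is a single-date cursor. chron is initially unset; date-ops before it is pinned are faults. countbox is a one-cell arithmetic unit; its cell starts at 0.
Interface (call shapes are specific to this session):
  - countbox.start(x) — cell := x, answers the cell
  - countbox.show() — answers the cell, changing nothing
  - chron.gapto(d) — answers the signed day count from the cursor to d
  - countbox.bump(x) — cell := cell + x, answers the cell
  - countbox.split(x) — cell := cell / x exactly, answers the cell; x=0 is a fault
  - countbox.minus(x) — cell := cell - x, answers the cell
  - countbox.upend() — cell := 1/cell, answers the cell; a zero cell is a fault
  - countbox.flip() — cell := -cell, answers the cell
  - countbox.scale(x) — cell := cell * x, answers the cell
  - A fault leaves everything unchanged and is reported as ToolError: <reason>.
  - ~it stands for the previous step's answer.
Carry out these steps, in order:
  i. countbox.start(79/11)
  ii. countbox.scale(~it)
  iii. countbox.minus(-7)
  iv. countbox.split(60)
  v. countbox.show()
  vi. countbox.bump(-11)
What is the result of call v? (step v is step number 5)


Answer: 1772/1815

Derivation:
Invoking countbox.start with x=79/11, which returns 79/11.
Then countbox.scale with x=~it, and observe 6241/121.
Then countbox.minus with x=-7, which returns 7088/121.
I try countbox.split with x=60, giving 1772/1815.
Next I call countbox.show(), — result: 1772/1815.
I try countbox.bump with x=-11, and get -18193/1815.


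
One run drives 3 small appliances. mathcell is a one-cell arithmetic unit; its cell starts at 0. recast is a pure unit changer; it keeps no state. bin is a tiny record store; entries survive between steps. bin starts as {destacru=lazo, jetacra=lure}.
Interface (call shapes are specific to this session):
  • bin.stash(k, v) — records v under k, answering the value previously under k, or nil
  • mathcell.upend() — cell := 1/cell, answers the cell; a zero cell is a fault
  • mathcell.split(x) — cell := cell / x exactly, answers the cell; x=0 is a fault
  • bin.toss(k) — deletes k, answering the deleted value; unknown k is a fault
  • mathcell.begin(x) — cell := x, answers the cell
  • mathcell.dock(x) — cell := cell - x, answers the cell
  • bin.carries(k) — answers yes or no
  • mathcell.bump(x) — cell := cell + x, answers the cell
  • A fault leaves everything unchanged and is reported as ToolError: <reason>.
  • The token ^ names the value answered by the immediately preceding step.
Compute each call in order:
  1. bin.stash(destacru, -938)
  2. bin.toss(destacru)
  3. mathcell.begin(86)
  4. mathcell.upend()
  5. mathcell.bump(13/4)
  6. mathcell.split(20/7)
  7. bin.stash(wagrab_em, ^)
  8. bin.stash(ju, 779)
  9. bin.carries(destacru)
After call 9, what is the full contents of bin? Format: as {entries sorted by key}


Answer: {jetacra=lure, ju=779, wagrab_em=3927/3440}

Derivation:
Next I call bin.stash passing destacru, -938, — result: lazo.
I call bin.toss passing destacru, and get -938.
Invoking mathcell.begin passing 86, → 86.
I try mathcell.upend, and observe 1/86.
I run mathcell.bump passing 13/4, which returns 561/172.
Using mathcell.split passing 20/7, yielding 3927/3440.
I call bin.stash passing wagrab_em, ^, and see nil.
I call bin.stash passing ju, 779, — result: nil.
Invoking bin.carries passing destacru, yielding no.


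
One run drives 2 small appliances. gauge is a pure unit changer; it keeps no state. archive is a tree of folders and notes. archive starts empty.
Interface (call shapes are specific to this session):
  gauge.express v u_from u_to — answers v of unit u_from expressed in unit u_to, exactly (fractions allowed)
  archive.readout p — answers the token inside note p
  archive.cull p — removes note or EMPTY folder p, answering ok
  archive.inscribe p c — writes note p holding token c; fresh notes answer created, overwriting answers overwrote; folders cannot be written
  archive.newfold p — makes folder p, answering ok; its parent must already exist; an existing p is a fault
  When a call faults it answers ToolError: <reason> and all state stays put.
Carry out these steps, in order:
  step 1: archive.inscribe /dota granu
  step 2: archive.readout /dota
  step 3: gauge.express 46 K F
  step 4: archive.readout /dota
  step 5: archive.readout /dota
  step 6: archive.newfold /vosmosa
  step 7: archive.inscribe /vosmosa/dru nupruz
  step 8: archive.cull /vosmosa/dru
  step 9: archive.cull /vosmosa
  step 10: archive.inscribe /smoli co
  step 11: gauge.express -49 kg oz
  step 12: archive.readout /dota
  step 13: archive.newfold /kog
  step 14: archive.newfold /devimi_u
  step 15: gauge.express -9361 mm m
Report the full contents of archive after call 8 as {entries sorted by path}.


I call archive.inscribe using p→/dota, c→granu, — result: created.
I invoke archive.readout using p→/dota, which returns granu.
I run gauge.express using v→46, u_from→K, u_to→F, and get -37687/100.
I invoke archive.readout using p→/dota, which returns granu.
I use archive.readout using p→/dota, and observe granu.
I invoke archive.newfold using p→/vosmosa, and observe ok.
Next I call archive.inscribe using p→/vosmosa/dru, c→nupruz, and get created.
I use archive.cull using p→/vosmosa/dru: ok.
I invoke archive.cull using p→/vosmosa, and get ok.
Then archive.inscribe using p→/smoli, c→co, giving created.
I try gauge.express using v→-49, u_from→kg, u_to→oz, → -11200000000/6479891.
Invoking archive.readout using p→/dota, giving granu.
I try archive.newfold using p→/kog, — result: ok.
I call archive.newfold using p→/devimi_u, — result: ok.
Now I run gauge.express using v→-9361, u_from→mm, u_to→m, which returns -9361/1000.

Answer: {dota=granu, vosmosa/}


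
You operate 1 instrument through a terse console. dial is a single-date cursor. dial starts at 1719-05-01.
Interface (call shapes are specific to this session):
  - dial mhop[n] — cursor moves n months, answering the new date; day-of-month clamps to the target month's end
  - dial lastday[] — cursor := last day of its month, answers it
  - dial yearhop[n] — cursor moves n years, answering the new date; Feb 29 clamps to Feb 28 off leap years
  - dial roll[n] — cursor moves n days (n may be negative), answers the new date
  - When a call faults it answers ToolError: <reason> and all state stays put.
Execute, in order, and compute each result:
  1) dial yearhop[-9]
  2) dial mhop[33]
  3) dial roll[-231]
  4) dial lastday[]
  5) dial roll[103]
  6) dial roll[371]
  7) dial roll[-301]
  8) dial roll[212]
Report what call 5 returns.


Now I run dial yearhop using n: -9, and see 1710-05-01.
I use dial mhop using n: 33, → 1713-02-01.
Then dial roll using n: -231, yielding 1712-06-15.
Next I call dial lastday, and observe 1712-06-30.
Next I call dial roll using n: 103, and see 1712-10-11.
Now I run dial roll using n: 371: 1713-10-17.
Invoking dial roll using n: -301: 1712-12-20.
I invoke dial roll using n: 212: 1713-07-20.

Answer: 1712-10-11


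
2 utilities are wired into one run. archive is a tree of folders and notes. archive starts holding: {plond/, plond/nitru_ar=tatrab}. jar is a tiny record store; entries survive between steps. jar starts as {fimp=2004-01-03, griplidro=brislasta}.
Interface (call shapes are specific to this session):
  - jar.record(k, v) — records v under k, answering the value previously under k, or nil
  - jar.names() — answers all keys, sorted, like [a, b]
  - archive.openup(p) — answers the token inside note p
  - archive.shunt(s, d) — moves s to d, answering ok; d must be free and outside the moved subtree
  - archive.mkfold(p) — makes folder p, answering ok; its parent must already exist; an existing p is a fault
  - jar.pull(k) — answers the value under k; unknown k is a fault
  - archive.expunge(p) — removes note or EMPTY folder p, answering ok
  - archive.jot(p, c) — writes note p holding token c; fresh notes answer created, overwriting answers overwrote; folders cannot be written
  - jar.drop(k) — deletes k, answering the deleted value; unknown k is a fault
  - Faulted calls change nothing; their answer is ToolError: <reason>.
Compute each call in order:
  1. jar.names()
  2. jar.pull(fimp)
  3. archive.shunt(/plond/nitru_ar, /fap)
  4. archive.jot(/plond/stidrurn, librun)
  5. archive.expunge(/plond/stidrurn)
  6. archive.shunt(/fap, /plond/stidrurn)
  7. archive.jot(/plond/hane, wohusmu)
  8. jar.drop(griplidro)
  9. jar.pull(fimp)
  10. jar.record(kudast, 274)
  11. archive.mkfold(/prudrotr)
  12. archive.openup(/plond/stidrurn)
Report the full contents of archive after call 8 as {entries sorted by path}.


;; 1. jar.names() => [fimp, griplidro]
;; 2. jar.pull(k='fimp') => 2004-01-03
;; 3. archive.shunt(s='/plond/nitru_ar', d='/fap') => ok
;; 4. archive.jot(p='/plond/stidrurn', c='librun') => created
;; 5. archive.expunge(p='/plond/stidrurn') => ok
;; 6. archive.shunt(s='/fap', d='/plond/stidrurn') => ok
;; 7. archive.jot(p='/plond/hane', c='wohusmu') => created
;; 8. jar.drop(k='griplidro') => brislasta
;; 9. jar.pull(k='fimp') => 2004-01-03
;; 10. jar.record(k='kudast', v='274') => nil
;; 11. archive.mkfold(p='/prudrotr') => ok
;; 12. archive.openup(p='/plond/stidrurn') => tatrab

Answer: {plond/, plond/hane=wohusmu, plond/stidrurn=tatrab}


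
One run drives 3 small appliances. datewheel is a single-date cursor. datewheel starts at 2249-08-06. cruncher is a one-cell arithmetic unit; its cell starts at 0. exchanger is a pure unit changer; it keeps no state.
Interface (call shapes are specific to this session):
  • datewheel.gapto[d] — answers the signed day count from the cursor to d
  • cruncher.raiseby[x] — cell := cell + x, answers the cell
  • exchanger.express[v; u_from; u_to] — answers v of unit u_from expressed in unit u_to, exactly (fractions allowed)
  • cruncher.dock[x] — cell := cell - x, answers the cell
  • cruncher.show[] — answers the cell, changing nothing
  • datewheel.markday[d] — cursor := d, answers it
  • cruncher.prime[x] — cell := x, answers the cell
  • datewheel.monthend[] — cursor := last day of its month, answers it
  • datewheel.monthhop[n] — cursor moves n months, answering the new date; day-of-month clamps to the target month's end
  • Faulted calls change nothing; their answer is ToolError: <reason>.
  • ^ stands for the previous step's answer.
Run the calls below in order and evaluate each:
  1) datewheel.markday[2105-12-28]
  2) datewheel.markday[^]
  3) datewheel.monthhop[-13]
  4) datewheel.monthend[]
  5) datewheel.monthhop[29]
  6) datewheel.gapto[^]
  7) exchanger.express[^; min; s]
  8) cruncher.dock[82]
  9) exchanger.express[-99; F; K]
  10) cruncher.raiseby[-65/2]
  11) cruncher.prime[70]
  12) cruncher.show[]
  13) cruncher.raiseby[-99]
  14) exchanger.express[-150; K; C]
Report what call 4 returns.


Step: datewheel.markday[d=2105-12-28]
Result: 2105-12-28
Step: datewheel.markday[d=^]
Result: 2105-12-28
Step: datewheel.monthhop[n=-13]
Result: 2104-11-28
Step: datewheel.monthend[]
Result: 2104-11-30
Step: datewheel.monthhop[n=29]
Result: 2107-04-30
Step: datewheel.gapto[d=^]
Result: 0
Step: exchanger.express[v=^; u_from=min; u_to=s]
Result: 0
Step: cruncher.dock[x=82]
Result: -82
Step: exchanger.express[v=-99; u_from=F; u_to=K]
Result: 36067/180
Step: cruncher.raiseby[x=-65/2]
Result: -229/2
Step: cruncher.prime[x=70]
Result: 70
Step: cruncher.show[]
Result: 70
Step: cruncher.raiseby[x=-99]
Result: -29
Step: exchanger.express[v=-150; u_from=K; u_to=C]
Result: -8463/20

Answer: 2104-11-30


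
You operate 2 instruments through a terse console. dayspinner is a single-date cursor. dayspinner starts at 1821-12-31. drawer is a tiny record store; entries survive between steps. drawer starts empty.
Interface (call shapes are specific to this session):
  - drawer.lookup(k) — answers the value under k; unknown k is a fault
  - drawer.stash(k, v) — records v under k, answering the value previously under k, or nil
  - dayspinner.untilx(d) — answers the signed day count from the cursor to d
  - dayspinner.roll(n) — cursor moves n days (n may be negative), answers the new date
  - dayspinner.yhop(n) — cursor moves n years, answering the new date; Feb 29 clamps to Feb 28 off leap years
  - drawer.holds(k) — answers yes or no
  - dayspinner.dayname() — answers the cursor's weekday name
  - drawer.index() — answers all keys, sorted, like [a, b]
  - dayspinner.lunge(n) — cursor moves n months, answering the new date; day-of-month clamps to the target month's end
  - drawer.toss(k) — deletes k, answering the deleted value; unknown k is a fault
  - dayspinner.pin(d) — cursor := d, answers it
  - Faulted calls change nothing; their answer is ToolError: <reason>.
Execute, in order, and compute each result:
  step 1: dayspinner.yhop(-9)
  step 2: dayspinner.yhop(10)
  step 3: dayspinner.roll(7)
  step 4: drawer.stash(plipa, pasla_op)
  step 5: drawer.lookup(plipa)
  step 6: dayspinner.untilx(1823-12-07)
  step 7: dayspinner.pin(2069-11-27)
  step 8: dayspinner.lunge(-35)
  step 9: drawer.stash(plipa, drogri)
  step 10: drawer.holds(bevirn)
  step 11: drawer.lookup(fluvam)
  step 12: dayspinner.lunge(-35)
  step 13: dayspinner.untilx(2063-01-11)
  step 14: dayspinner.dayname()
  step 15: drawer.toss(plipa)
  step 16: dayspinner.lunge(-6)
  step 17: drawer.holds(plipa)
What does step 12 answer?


> dayspinner.yhop n=-9
[out] 1812-12-31
> dayspinner.yhop n=10
[out] 1822-12-31
> dayspinner.roll n=7
[out] 1823-01-07
> drawer.stash k=plipa v=pasla_op
[out] nil
> drawer.lookup k=plipa
[out] pasla_op
> dayspinner.untilx d=1823-12-07
[out] 334
> dayspinner.pin d=2069-11-27
[out] 2069-11-27
> dayspinner.lunge n=-35
[out] 2066-12-27
> drawer.stash k=plipa v=drogri
[out] pasla_op
> drawer.holds k=bevirn
[out] no
> drawer.lookup k=fluvam
[out] ToolError: no such key fluvam
> dayspinner.lunge n=-35
[out] 2064-01-27
> dayspinner.untilx d=2063-01-11
[out] -381
> dayspinner.dayname
[out] Sunday
> drawer.toss k=plipa
[out] drogri
> dayspinner.lunge n=-6
[out] 2063-07-27
> drawer.holds k=plipa
[out] no

Answer: 2064-01-27


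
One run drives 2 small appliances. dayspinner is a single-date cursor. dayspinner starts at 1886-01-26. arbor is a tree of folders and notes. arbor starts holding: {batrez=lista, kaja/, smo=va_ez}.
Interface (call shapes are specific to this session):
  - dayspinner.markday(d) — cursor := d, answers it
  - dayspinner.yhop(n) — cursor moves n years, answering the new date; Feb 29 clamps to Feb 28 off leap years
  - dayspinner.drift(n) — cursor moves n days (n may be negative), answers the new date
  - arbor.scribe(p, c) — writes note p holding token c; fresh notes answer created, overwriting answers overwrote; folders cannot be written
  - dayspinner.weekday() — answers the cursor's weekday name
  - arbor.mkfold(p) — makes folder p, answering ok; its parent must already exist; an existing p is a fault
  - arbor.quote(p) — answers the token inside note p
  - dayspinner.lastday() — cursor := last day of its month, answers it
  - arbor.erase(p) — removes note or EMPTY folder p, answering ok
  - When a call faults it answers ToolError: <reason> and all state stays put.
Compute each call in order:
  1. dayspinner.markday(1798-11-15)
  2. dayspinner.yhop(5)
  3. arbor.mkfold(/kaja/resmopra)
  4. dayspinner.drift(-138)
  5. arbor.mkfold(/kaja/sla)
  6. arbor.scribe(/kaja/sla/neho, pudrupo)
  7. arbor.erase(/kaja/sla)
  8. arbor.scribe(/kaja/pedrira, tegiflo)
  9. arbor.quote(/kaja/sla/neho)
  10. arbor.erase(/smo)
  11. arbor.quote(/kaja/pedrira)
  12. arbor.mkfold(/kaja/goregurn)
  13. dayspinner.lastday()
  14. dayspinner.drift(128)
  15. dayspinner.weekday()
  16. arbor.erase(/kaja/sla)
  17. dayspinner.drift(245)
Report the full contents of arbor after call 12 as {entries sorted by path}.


-> dayspinner.markday(1798-11-15)
<- 1798-11-15
-> dayspinner.yhop(5)
<- 1803-11-15
-> arbor.mkfold(/kaja/resmopra)
<- ok
-> dayspinner.drift(-138)
<- 1803-06-30
-> arbor.mkfold(/kaja/sla)
<- ok
-> arbor.scribe(/kaja/sla/neho, pudrupo)
<- created
-> arbor.erase(/kaja/sla)
<- ToolError: not empty
-> arbor.scribe(/kaja/pedrira, tegiflo)
<- created
-> arbor.quote(/kaja/sla/neho)
<- pudrupo
-> arbor.erase(/smo)
<- ok
-> arbor.quote(/kaja/pedrira)
<- tegiflo
-> arbor.mkfold(/kaja/goregurn)
<- ok
-> dayspinner.lastday()
<- 1803-06-30
-> dayspinner.drift(128)
<- 1803-11-05
-> dayspinner.weekday()
<- Saturday
-> arbor.erase(/kaja/sla)
<- ToolError: not empty
-> dayspinner.drift(245)
<- 1804-07-07

Answer: {batrez=lista, kaja/, kaja/goregurn/, kaja/pedrira=tegiflo, kaja/resmopra/, kaja/sla/, kaja/sla/neho=pudrupo}


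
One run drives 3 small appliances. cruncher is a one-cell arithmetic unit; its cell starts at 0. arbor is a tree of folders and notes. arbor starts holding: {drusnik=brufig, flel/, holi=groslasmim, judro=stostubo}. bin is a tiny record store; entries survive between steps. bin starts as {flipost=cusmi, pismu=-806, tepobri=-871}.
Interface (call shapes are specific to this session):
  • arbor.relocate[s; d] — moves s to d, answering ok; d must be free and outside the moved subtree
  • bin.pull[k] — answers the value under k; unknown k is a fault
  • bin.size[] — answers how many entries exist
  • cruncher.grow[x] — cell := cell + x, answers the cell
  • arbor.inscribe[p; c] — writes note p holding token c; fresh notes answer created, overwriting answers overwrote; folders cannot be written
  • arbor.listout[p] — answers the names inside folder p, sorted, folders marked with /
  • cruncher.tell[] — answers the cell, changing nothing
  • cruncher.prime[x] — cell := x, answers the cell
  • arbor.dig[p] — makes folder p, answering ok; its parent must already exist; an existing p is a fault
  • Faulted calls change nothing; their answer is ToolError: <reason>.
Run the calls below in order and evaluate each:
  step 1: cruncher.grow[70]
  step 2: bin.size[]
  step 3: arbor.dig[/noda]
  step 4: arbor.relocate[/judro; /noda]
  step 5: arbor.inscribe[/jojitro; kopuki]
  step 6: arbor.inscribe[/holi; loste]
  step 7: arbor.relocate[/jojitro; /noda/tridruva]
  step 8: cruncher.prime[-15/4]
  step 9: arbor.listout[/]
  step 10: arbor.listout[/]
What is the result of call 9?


Answer: [drusnik, flel/, holi, judro, noda/]

Derivation:
>> cruncher.grow(x: 70)
<< 70
>> bin.size()
<< 3
>> arbor.dig(p: /noda)
<< ok
>> arbor.relocate(s: /judro, d: /noda)
<< ToolError: exists
>> arbor.inscribe(p: /jojitro, c: kopuki)
<< created
>> arbor.inscribe(p: /holi, c: loste)
<< overwrote
>> arbor.relocate(s: /jojitro, d: /noda/tridruva)
<< ok
>> cruncher.prime(x: -15/4)
<< -15/4
>> arbor.listout(p: /)
<< [drusnik, flel/, holi, judro, noda/]
>> arbor.listout(p: /)
<< [drusnik, flel/, holi, judro, noda/]


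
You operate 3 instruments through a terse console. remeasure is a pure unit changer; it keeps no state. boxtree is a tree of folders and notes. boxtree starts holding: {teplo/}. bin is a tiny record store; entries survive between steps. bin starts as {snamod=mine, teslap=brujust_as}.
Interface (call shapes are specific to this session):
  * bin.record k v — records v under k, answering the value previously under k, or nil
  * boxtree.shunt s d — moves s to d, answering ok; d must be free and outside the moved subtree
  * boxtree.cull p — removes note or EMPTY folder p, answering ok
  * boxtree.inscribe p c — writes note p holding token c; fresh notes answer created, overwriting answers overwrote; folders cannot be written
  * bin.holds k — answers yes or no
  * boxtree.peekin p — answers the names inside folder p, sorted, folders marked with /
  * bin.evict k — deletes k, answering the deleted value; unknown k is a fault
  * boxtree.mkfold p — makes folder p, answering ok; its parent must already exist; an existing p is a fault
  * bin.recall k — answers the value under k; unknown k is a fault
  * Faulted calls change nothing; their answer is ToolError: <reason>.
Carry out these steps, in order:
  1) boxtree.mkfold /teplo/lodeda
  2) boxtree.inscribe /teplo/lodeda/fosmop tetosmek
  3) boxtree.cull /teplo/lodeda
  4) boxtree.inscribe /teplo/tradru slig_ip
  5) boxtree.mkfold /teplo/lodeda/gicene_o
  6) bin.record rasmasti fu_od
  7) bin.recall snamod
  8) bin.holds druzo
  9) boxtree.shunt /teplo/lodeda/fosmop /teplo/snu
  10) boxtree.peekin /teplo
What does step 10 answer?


! 1. boxtree.mkfold(p='/teplo/lodeda') == ok
! 2. boxtree.inscribe(p='/teplo/lodeda/fosmop', c='tetosmek') == created
! 3. boxtree.cull(p='/teplo/lodeda') == ToolError: not empty
! 4. boxtree.inscribe(p='/teplo/tradru', c='slig_ip') == created
! 5. boxtree.mkfold(p='/teplo/lodeda/gicene_o') == ok
! 6. bin.record(k='rasmasti', v='fu_od') == nil
! 7. bin.recall(k='snamod') == mine
! 8. bin.holds(k='druzo') == no
! 9. boxtree.shunt(s='/teplo/lodeda/fosmop', d='/teplo/snu') == ok
! 10. boxtree.peekin(p='/teplo') == [lodeda/, snu, tradru]

Answer: [lodeda/, snu, tradru]


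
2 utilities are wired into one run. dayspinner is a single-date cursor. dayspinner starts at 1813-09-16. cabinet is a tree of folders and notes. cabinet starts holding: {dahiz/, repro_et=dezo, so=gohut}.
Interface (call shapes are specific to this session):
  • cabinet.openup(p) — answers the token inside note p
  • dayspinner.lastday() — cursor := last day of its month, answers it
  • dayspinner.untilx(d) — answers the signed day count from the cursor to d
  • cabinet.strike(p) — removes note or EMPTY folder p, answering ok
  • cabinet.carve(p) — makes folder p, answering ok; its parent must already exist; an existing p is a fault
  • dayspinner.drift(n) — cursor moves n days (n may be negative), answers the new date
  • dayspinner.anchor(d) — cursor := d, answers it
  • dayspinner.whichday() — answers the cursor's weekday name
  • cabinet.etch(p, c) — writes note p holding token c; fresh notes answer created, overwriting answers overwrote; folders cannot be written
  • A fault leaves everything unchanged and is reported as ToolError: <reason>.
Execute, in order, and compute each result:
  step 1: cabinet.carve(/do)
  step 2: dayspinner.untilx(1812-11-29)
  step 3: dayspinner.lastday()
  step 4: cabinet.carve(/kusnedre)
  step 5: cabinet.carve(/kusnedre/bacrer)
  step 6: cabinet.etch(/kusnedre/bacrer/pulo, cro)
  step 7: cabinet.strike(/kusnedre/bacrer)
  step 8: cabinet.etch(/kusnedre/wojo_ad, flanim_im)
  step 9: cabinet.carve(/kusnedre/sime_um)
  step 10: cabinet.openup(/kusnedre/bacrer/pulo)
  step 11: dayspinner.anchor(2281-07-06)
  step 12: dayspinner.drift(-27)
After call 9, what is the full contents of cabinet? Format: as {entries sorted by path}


Answer: {dahiz/, do/, kusnedre/, kusnedre/bacrer/, kusnedre/bacrer/pulo=cro, kusnedre/sime_um/, kusnedre/wojo_ad=flanim_im, repro_et=dezo, so=gohut}

Derivation:
Then cabinet.carve using p=/do, which returns ok.
I use dayspinner.untilx using d=1812-11-29, — result: -291.
Invoking dayspinner.lastday(), and get 1813-09-30.
I try cabinet.carve using p=/kusnedre, and get ok.
Using cabinet.carve using p=/kusnedre/bacrer, which returns ok.
I run cabinet.etch using p=/kusnedre/bacrer/pulo, c=cro, → created.
Using cabinet.strike using p=/kusnedre/bacrer, giving ToolError: not empty.
Next I call cabinet.etch using p=/kusnedre/wojo_ad, c=flanim_im, and observe created.
I try cabinet.carve using p=/kusnedre/sime_um, and get ok.
Calling cabinet.openup using p=/kusnedre/bacrer/pulo, → cro.
I call dayspinner.anchor using d=2281-07-06: 2281-07-06.
I call dayspinner.drift using n=-27: 2281-06-09.


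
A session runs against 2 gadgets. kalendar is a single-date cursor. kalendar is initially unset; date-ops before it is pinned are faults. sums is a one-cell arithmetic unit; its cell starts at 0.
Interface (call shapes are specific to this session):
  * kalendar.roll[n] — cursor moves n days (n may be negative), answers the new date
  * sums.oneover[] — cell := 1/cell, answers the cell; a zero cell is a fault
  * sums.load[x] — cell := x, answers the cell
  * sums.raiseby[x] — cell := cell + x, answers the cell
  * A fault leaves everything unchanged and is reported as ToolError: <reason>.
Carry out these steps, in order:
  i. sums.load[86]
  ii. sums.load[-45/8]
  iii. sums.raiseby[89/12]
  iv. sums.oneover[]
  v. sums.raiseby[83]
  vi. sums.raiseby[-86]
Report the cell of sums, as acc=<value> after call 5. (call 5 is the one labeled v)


Answer: acc=3593/43

Derivation:
Invoking sums.load(x=86), — result: 86.
Then sums.load(x=-45/8), and see -45/8.
Then sums.raiseby(x=89/12), which returns 43/24.
I try sums.oneover, giving 24/43.
Now I run sums.raiseby(x=83), and observe 3593/43.
Using sums.raiseby(x=-86), yielding -105/43.


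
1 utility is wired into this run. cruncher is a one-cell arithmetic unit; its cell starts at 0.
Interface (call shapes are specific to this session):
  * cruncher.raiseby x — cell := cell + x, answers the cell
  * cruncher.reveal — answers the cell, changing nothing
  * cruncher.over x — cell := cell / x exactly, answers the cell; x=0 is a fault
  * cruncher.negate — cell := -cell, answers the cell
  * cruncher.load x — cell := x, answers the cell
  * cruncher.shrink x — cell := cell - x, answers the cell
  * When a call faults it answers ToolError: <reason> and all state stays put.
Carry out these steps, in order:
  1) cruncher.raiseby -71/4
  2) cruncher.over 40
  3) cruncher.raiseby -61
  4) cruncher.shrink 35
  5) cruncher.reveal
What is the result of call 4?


Answer: -15431/160

Derivation:
# 1. raiseby(x='-71/4') : -71/4
# 2. over(x='40') : -71/160
# 3. raiseby(x='-61') : -9831/160
# 4. shrink(x='35') : -15431/160
# 5. reveal() : -15431/160


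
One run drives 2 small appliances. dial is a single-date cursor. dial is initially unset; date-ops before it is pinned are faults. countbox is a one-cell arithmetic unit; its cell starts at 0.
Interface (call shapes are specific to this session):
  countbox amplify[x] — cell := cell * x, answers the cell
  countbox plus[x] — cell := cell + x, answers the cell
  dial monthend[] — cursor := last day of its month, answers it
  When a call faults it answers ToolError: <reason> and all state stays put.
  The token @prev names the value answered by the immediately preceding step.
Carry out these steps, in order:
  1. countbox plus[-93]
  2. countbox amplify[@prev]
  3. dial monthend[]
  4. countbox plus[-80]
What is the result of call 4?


Answer: 8569

Derivation:
I run countbox plus passing x→-93, → -93.
I run countbox amplify passing x→@prev, giving 8649.
I call dial monthend, → ToolError: no date set.
I call countbox plus passing x→-80: 8569.


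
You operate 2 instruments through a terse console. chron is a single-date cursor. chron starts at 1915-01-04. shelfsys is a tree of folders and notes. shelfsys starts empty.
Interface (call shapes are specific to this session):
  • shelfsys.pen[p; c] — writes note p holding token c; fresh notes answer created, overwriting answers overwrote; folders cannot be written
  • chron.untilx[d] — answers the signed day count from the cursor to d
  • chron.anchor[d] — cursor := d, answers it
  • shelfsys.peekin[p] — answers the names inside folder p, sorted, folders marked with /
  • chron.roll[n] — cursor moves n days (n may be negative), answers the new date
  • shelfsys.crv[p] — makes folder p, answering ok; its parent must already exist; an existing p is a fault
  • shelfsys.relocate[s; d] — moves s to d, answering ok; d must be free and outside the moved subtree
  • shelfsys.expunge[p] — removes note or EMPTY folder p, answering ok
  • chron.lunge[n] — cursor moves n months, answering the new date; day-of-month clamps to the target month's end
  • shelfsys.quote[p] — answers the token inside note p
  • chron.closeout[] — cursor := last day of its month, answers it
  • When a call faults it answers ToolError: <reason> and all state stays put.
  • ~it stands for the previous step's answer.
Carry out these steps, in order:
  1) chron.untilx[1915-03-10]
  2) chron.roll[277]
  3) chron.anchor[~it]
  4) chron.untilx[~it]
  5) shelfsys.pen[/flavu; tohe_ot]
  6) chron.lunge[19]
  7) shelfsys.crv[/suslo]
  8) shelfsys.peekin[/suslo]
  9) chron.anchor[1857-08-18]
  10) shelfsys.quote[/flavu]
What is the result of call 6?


>>> chron.untilx d: 1915-03-10
[out] 65
>>> chron.roll n: 277
[out] 1915-10-08
>>> chron.anchor d: ~it
[out] 1915-10-08
>>> chron.untilx d: ~it
[out] 0
>>> shelfsys.pen p: /flavu c: tohe_ot
[out] created
>>> chron.lunge n: 19
[out] 1917-05-08
>>> shelfsys.crv p: /suslo
[out] ok
>>> shelfsys.peekin p: /suslo
[out] []
>>> chron.anchor d: 1857-08-18
[out] 1857-08-18
>>> shelfsys.quote p: /flavu
[out] tohe_ot

Answer: 1917-05-08


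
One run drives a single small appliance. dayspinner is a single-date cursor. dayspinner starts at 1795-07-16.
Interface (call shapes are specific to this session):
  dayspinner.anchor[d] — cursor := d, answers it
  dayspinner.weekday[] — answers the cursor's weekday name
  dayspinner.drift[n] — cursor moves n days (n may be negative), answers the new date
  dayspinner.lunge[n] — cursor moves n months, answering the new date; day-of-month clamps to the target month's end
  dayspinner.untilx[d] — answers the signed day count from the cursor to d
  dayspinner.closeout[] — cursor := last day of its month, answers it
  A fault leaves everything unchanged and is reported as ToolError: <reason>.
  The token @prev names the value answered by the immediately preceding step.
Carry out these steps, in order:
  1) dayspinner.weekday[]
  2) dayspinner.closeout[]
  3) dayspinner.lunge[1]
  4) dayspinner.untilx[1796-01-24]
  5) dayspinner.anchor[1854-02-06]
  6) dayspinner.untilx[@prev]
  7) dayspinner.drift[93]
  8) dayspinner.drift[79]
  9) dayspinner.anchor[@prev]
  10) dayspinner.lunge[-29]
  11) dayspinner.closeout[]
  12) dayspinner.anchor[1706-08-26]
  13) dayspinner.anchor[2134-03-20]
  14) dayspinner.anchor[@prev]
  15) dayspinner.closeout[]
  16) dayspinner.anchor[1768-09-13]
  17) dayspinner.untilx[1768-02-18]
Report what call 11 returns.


Answer: 1852-02-29

Derivation:
~$ weekday
= Thursday
~$ closeout
= 1795-07-31
~$ lunge n=1
= 1795-08-31
~$ untilx d=1796-01-24
= 146
~$ anchor d=1854-02-06
= 1854-02-06
~$ untilx d=@prev
= 0
~$ drift n=93
= 1854-05-10
~$ drift n=79
= 1854-07-28
~$ anchor d=@prev
= 1854-07-28
~$ lunge n=-29
= 1852-02-28
~$ closeout
= 1852-02-29
~$ anchor d=1706-08-26
= 1706-08-26
~$ anchor d=2134-03-20
= 2134-03-20
~$ anchor d=@prev
= 2134-03-20
~$ closeout
= 2134-03-31
~$ anchor d=1768-09-13
= 1768-09-13
~$ untilx d=1768-02-18
= -208


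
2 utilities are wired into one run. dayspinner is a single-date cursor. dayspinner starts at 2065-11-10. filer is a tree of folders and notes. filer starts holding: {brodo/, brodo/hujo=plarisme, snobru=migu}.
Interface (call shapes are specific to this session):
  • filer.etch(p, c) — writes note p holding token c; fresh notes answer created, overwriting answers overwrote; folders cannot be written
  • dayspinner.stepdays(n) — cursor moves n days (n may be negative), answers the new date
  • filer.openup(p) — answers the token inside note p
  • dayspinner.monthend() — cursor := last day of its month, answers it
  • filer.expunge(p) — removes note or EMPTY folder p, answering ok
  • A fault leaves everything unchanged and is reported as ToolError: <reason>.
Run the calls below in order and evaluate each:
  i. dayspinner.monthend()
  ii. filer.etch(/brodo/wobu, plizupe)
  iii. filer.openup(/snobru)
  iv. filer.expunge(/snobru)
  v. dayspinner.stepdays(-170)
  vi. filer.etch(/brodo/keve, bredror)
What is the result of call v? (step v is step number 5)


Then dayspinner.monthend, and get 2065-11-30.
I invoke filer.etch with p→/brodo/wobu, c→plizupe, giving created.
I invoke filer.openup with p→/snobru, which returns migu.
I run filer.expunge with p→/snobru, giving ok.
I call dayspinner.stepdays with n→-170: 2065-06-13.
Next I call filer.etch with p→/brodo/keve, c→bredror, yielding created.

Answer: 2065-06-13


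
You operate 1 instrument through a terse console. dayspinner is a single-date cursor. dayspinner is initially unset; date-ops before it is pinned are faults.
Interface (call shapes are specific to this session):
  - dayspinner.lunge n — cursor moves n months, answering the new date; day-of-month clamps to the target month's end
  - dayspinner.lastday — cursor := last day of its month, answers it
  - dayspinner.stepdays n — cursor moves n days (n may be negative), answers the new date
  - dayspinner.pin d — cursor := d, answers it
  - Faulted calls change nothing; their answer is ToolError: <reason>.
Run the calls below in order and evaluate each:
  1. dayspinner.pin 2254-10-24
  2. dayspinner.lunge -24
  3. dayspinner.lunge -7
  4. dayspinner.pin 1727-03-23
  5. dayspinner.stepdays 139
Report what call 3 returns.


>>> dayspinner.pin 2254-10-24
:: 2254-10-24
>>> dayspinner.lunge -24
:: 2252-10-24
>>> dayspinner.lunge -7
:: 2252-03-24
>>> dayspinner.pin 1727-03-23
:: 1727-03-23
>>> dayspinner.stepdays 139
:: 1727-08-09

Answer: 2252-03-24


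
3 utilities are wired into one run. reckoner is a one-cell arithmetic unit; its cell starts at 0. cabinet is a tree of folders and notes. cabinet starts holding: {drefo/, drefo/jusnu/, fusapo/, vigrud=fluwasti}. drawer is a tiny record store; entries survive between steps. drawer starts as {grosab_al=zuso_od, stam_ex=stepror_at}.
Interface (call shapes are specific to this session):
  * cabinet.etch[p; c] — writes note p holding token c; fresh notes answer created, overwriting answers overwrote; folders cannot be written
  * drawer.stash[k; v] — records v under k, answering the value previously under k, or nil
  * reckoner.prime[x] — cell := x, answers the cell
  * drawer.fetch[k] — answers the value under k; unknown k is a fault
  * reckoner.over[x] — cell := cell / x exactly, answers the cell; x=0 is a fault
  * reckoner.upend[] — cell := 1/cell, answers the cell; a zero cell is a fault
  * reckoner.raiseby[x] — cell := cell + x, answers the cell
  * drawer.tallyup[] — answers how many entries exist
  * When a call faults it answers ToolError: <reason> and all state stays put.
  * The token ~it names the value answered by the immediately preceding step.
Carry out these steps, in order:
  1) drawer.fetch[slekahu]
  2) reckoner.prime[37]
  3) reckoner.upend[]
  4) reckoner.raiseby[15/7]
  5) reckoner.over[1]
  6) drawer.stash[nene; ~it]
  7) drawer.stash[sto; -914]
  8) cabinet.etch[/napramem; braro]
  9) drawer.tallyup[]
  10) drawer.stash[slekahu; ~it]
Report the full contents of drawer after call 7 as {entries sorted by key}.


Answer: {grosab_al=zuso_od, nene=562/259, stam_ex=stepror_at, sto=-914}

Derivation:
·→ fetch(k=slekahu)
·← ToolError: no such key slekahu
·→ prime(x=37)
·← 37
·→ upend()
·← 1/37
·→ raiseby(x=15/7)
·← 562/259
·→ over(x=1)
·← 562/259
·→ stash(k=nene, v=~it)
·← nil
·→ stash(k=sto, v=-914)
·← nil
·→ etch(p=/napramem, c=braro)
·← created
·→ tallyup()
·← 4
·→ stash(k=slekahu, v=~it)
·← nil


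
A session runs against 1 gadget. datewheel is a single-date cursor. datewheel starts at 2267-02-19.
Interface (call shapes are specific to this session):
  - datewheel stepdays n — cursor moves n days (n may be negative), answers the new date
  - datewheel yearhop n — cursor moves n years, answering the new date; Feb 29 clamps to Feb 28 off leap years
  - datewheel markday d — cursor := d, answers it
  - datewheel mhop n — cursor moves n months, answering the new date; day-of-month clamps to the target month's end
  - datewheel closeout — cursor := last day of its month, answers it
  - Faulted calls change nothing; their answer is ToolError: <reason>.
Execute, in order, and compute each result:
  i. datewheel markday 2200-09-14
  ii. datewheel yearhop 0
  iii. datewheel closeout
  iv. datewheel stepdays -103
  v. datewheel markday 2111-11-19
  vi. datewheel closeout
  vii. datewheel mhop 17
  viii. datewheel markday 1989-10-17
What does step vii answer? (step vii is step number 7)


! datewheel markday(d='2200-09-14') == 2200-09-14
! datewheel yearhop(n='0') == 2200-09-14
! datewheel closeout() == 2200-09-30
! datewheel stepdays(n='-103') == 2200-06-19
! datewheel markday(d='2111-11-19') == 2111-11-19
! datewheel closeout() == 2111-11-30
! datewheel mhop(n='17') == 2113-04-30
! datewheel markday(d='1989-10-17') == 1989-10-17

Answer: 2113-04-30
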